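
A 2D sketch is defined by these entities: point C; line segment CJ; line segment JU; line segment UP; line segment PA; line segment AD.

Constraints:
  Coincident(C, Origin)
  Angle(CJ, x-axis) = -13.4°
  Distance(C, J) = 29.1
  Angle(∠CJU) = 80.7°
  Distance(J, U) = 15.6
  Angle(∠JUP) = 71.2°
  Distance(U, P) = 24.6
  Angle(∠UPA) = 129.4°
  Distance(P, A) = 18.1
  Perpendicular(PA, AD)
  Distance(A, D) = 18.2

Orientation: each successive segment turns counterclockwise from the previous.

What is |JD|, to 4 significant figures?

20.12

∠UPA = 129.4° gives PA at -114.7° from the x-axis; with |PA| = 18.1, A = (-1.935, -13.87). PA is perpendicular to AD, so AD runs at -24.70°; with |AD| = 18.2, D = (14.60, -21.48). Then |JD| = |D − J| = 20.12.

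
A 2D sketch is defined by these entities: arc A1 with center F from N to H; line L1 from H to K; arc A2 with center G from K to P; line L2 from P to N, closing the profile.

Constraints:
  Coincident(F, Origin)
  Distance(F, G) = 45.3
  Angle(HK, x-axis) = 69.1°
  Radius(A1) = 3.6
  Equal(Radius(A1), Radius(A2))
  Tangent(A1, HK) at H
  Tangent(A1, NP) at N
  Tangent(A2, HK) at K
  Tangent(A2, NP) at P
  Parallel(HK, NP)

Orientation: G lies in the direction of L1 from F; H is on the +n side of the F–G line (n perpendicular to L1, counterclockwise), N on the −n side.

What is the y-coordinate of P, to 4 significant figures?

41.04

The slot axis is L1's direction at 69.1°, so u = (cos 69.1°, sin 69.1°) = (0.3567, 0.9342) and n = (−sin 69.1°, cos 69.1°) = (-0.9342, 0.3567). F is at the origin and G lies 45.3 along u from F, so G = 45.3·u = (16.16, 42.32). Tangency of A1 to both parallel lines with radius 3.6 puts H and N at F ± 3.6·n: H = (-3.363, 1.284), N = (3.363, -1.284). Equal radii place K and P the same way about G: K = G + 3.6·n = (12.80, 43.60), P = G − 3.6·n = (19.52, 41.04). So P.y = 41.04.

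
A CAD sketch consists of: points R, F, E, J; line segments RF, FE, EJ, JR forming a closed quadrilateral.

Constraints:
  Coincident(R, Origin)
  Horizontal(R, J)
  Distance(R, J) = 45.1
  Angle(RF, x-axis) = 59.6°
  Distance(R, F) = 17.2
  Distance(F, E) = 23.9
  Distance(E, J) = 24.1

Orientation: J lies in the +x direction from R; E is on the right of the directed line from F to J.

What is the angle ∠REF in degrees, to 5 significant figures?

43.598°

Checks: |FE| = 23.90 ✓; |EJ| = 24.10 ✓.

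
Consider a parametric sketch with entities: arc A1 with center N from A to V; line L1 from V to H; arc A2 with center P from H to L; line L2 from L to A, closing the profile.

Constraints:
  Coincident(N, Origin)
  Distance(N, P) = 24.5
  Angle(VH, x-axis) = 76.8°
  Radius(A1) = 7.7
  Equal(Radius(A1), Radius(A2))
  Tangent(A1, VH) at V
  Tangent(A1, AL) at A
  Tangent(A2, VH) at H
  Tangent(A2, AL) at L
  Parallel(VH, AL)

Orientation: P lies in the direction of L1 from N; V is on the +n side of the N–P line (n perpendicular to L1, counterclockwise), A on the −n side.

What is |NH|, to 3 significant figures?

25.7

Tangency of A1 to both parallel lines with radius 7.7 puts V and A at N ± 7.7·n: V = (-7.50, 1.76), A = (7.50, -1.76). Equal radii place H and L the same way about P: H = P + 7.7·n = (-1.90, 25.6), L = P − 7.7·n = (13.1, 22.1). Then |NH| = |H − N| = 25.7.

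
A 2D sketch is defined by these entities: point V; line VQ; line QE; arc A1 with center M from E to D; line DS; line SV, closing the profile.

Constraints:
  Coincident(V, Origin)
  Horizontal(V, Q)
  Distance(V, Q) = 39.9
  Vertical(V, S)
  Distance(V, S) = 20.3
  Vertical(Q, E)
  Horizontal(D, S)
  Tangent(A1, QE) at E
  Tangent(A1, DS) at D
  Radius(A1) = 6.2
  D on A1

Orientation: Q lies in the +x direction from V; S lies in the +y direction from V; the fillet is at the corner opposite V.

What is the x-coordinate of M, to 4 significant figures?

33.70

VS is vertical with |VS| = 20.3 and S on the +y side, so S = (0.000, 20.30). The virtual corner opposite V is at (39.90, 20.30). A1 meets QE tangentially, so ME is at right angles to QE and tangency of A1 to DS means the radius MD is perpendicular to DS, with radius 6.2, so the center M sits 6.2 in from both sides at M = (33.70, 14.10). So M.x = 33.70.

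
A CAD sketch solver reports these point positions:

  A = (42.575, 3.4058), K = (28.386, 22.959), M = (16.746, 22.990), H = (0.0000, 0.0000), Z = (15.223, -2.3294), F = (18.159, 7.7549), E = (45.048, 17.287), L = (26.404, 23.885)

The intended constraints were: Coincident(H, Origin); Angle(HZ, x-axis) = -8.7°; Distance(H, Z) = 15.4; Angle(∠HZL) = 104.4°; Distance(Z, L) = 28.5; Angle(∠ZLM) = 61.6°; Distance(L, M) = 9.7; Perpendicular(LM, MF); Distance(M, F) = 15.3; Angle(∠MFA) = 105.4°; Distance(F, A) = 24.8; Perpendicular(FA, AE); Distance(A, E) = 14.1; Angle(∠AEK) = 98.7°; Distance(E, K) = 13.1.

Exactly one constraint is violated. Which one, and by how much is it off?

Distance(E, K) = 13.1 — off by 4.50.

H = (0.00, 0.00) ✓; HZ at -8.700° ✓; |HZ| = 15.40 ✓; ∠HZL = 104.4° ✓; |ZL| = 28.50 ✓; ∠ZLM = 61.61° ✓; |LM| = 9.699 ✓; ∠(LM, MF) = 90.00° ✓; |MF| = 15.30 ✓; ∠MFA = 105.4° ✓; |FA| = 24.80 ✓; ∠(FA, AE) = 90.00° ✓; |AE| = 14.10 ✓; ∠AEK = 98.70° ✓; |EK| = 17.60 ✗.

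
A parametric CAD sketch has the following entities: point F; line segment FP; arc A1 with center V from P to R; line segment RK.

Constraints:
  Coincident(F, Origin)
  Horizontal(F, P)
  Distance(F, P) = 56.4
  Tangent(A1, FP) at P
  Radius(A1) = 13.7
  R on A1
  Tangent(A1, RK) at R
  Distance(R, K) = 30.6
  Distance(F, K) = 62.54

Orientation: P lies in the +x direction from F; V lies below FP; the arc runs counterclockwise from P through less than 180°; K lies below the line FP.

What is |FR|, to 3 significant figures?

45.0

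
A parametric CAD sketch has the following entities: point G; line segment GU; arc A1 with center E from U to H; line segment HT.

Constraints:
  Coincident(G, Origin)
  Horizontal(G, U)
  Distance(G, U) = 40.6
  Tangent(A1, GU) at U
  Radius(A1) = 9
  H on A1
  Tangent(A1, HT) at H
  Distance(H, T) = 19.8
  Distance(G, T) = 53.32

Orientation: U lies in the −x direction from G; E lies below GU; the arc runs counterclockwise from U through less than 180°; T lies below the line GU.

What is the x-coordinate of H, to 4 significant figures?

-49.24

G is at the origin; GU is horizontal with |GU| = 40.6 and U on the −x side, so U = (-40.60, 0.000). Tangency of A1 to GU means the radius EU is perpendicular to GU, so E = U + (0, -9) = (-40.60, -9.000). Since EH ⟂ HT (tangency), |ET| = √(9.0² + 19.8²) = 21.75 regardless of where H sits on A1. So T lies on both circle(G, 53.32) and circle(E, 21.75); the below-GU intersection is T = (-43.72, -30.52). H is the foot of the tangent from T: H = (-49.24, -11.51).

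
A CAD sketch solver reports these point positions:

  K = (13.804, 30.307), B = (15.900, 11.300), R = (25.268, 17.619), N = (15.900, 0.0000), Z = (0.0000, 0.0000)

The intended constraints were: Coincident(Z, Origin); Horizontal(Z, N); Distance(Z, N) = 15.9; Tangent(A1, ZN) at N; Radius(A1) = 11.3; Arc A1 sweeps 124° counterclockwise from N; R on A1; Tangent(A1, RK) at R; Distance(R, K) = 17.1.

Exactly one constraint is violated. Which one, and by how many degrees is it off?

Tangent(A1, RK) at R — off by 8.10°.

Z = (0.00, 0.00) ✓; Z.y = 0.00, N.y = 0.00 ✓; |ZN| = 15.90 ✓; ∠(BN, NZ) = 90.00° ✓; |BN| = 11.30 ✓; bearing(B→R) − bearing(B→N) = 124.0° ✓; |BR| = 11.30 ✓; ∠(BR, RK) = 81.90° ✗; |RK| = 17.10 ✓.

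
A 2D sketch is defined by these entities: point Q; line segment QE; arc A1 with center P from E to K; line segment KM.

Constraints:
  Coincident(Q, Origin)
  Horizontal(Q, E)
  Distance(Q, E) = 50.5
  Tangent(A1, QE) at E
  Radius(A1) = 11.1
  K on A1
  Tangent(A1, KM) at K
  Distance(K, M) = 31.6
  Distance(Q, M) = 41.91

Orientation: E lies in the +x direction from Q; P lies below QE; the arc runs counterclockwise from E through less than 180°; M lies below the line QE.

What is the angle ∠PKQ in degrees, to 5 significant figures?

158.85°

Q is at the origin; Q and E share the same y with |QE| = 50.5 and E on the +x side, so E = (50.500, 0.0000). The tangent condition forces PE to be normal to QE, so P = E + (0, -11.1) = (50.500, -11.100). Since PK ⟂ KM (tangency), |PM| = √(11.1² + 31.6²) = 33.493 regardless of where K sits on A1. So M lies on both circle(Q, 41.91) and circle(P, 33.493); the below-QE intersection is M = (25.432, -33.312). K is the foot of the tangent from M: K = (40.801, -5.7012).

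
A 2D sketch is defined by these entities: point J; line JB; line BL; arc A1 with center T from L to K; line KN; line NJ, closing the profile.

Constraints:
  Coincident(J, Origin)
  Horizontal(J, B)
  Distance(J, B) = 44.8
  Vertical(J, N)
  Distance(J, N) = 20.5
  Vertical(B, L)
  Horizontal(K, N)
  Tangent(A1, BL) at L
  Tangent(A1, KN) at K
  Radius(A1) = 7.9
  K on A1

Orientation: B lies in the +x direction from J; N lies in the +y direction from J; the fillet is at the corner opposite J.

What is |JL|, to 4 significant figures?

46.54

The virtual corner opposite J is at (44.80, 20.50). Tangency of A1 to BL means the radius TL is perpendicular to BL and since A1 is tangent to KN there, TK ⟂ KN, with radius 7.9, so the center T sits 7.9 in from both sides at T = (36.90, 12.60). That places the tangent points at L = (44.80, 12.60) on BL and K = (36.90, 20.50) on KN. Then |JL| = |L − J| = 46.54.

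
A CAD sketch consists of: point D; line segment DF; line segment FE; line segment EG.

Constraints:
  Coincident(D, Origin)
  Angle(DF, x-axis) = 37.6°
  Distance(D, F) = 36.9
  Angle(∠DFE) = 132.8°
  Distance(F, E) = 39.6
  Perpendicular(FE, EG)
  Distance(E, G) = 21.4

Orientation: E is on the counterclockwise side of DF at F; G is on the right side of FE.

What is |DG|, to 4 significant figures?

80.82

∠DFE = 132.8°, so FE runs at 37.6° + (180° − 132.8°) = 84.80° from the x-axis; with |FE| = 39.6, E = F + 39.6·(cos 84.80°, sin 84.80°) = (32.82, 61.95). FE is perpendicular to EG; with |EG| = 21.4 on the right of FE, G = E + 21.4·(0.9959, -0.09063) = (54.14, 60.01). Then |DG| = |G − D| = 80.82.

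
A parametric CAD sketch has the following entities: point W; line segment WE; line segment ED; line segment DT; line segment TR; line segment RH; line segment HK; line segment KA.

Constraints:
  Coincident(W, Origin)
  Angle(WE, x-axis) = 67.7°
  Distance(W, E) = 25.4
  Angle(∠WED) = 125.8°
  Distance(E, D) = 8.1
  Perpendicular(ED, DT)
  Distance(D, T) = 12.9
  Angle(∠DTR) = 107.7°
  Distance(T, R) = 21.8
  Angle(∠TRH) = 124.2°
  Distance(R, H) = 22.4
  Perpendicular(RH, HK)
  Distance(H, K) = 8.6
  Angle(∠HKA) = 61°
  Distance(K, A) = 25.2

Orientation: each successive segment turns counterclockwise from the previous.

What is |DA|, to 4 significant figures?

32.14

W is at the origin; WE runs at 67.7° with length 25.4, so E = (9.638, 23.50). ∠WED = 125.8° gives ED at 121.9° from the x-axis; with |ED| = 8.1, D = (5.358, 30.38). The perpendicularity gives DT at right angles to ED, so DT runs at -148.1°; with |DT| = 12.9, T = (-5.594, 23.56). ∠DTR = 107.7° gives TR at -75.80° from the x-axis; with |TR| = 21.8, R = (-0.2462, 2.426). ∠TRH = 124.2° gives RH at -20.00° from the x-axis; with |RH| = 22.4, H = (20.80, -5.235). RH is perpendicular to HK, so HK runs at 70.00°; with |HK| = 8.6, K = (23.74, 2.846). ∠HKA = 61.0° gives KA at -171.0° from the x-axis; with |KA| = 25.2, A = (-1.145, -1.096). Then |DA| = |A − D| = 32.14.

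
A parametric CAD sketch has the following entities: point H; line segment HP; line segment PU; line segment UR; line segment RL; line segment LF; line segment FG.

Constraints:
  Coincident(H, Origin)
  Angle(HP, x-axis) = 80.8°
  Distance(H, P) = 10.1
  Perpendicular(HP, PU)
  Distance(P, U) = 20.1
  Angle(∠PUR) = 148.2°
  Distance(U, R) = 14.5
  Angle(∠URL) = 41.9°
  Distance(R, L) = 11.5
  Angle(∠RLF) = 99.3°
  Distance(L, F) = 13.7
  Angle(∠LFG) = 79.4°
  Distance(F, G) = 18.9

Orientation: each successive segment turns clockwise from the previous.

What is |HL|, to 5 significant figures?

21.106

∠PUR = 148.2° gives UR at -41.000° from the x-axis; with |UR| = 14.5, R = (32.400, -2.7564). ∠URL = 41.9° gives RL at -179.10° from the x-axis; with |RL| = 11.5, L = (20.901, -2.9370). Then |HL| = |L − H| = 21.106.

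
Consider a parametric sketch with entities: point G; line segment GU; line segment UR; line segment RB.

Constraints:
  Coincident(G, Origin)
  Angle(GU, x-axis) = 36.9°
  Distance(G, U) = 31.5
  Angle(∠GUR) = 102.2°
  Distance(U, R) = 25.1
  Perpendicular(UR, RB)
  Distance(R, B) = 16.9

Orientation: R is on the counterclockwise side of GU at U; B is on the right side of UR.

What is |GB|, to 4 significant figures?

57.29

G is at the origin; GU runs at 36.9° with length 31.5, so U = 31.5·(cos 36.9°, sin 36.9°) = (25.19, 18.91). ∠GUR = 102.2°, so UR runs at 36.9° + (180° − 102.2°) = 114.7° from the x-axis; with |UR| = 25.1, R = U + 25.1·(cos 114.7°, sin 114.7°) = (14.70, 41.72). UR ⟂ RB; with |RB| = 16.9 on the right of UR, B = R + 16.9·(0.9085, 0.4179) = (30.06, 48.78). Then |GB| = |B − G| = 57.29.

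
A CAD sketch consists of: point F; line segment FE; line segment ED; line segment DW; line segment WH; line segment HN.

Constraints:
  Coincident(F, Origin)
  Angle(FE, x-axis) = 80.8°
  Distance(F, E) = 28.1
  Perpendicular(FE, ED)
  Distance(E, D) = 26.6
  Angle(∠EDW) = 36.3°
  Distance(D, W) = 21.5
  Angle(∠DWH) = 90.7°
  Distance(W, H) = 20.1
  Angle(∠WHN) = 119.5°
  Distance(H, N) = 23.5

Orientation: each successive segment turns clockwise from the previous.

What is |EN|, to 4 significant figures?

25.72

F is at the origin; FE runs at 80.8° with length 28.1, so E = (4.493, 27.74). FE is perpendicular to ED, so ED runs at -9.200°; with |ED| = 26.6, D = (30.75, 23.49). ∠EDW = 36.3° gives DW at -152.9° from the x-axis; with |DW| = 21.5, W = (11.61, 13.69). ∠DWH = 90.7° gives WH at 117.8° from the x-axis; with |WH| = 20.1, H = (2.237, 31.47). ∠WHN = 119.5° gives HN at 57.30° from the x-axis; with |HN| = 23.5, N = (14.93, 51.25). Then |EN| = |N − E| = 25.72.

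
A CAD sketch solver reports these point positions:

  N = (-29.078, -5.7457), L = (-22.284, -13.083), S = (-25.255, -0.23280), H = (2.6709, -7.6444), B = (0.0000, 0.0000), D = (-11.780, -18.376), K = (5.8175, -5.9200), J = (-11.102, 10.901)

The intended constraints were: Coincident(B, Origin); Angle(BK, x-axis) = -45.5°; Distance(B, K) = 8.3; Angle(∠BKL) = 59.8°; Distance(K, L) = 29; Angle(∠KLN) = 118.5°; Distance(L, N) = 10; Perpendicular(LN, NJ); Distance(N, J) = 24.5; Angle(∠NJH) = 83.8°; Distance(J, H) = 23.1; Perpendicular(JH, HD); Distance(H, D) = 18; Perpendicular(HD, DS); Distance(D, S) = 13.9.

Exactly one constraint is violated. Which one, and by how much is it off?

Distance(D, S) = 13.9 — off by 8.70.

B = (0.00, 0.00) ✓; BK at -45.50° ✓; |BK| = 8.300 ✓; ∠BKL = 59.80° ✓; |KL| = 29.00 ✓; ∠KLN = 118.5° ✓; |LN| = 10.00 ✓; ∠(LN, NJ) = 90.00° ✓; |NJ| = 24.50 ✓; ∠NJH = 83.80° ✓; |JH| = 23.10 ✓; ∠(JH, HD) = 90.00° ✓; |HD| = 18.00 ✓; ∠(HD, DS) = 90.00° ✓; |DS| = 22.60 ✗.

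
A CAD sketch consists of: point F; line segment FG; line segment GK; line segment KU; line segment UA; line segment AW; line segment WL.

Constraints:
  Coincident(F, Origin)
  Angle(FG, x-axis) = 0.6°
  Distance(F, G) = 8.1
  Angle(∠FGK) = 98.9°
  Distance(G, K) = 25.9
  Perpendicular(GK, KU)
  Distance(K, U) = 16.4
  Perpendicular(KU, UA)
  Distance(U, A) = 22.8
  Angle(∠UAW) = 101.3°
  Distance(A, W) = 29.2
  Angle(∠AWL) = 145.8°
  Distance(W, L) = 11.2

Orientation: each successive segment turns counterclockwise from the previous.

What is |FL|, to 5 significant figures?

30.700

F is at the origin; FG runs at 0.6° with length 8.1, so G = (8.0996, 0.084821). ∠FGK = 98.9° gives GK at 81.700° from the x-axis; with |GK| = 25.9, K = (11.838, 25.714). The perpendicularity gives KU at right angles to GK, so KU runs at 171.70°; with |KU| = 16.4, U = (-4.3898, 28.081). The perpendicularity gives UA at right angles to KU, so UA runs at -98.300°; with |UA| = 22.8, A = (-7.6812, 5.5198). ∠UAW = 101.3° gives AW at -19.600° from the x-axis; with |AW| = 29.2, W = (19.827, -4.2754). ∠AWL = 145.8° gives WL at 14.600° from the x-axis; with |WL| = 11.2, L = (30.665, -1.4522). Then |FL| = |L − F| = 30.700.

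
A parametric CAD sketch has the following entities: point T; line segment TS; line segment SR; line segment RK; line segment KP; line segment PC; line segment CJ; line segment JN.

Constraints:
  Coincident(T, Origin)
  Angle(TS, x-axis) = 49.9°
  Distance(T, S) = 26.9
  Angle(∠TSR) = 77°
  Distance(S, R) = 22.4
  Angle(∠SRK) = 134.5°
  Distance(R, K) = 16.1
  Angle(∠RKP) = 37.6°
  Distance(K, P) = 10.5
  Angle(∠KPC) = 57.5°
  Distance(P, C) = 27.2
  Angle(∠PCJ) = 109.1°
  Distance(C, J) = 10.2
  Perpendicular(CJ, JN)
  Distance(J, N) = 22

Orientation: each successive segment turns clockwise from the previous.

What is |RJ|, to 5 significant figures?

28.870

T is at the origin; TS runs at 49.9° with length 26.9, so S = (17.327, 20.576). ∠TSR = 77.0° gives SR at -53.100° from the x-axis; with |SR| = 22.4, R = (30.776, 2.6634). ∠SRK = 134.5° gives RK at -98.600° from the x-axis; with |RK| = 16.1, K = (28.369, -13.256). ∠RKP = 37.6° gives KP at 119.00° from the x-axis; with |KP| = 10.5, P = (23.278, -4.0720). ∠KPC = 57.5° gives PC at -3.5000° from the x-axis; with |PC| = 27.2, C = (50.428, -5.7325). ∠PCJ = 109.1° gives CJ at -74.400° from the x-axis; with |CJ| = 10.2, J = (53.171, -15.557). Then |RJ| = |J − R| = 28.870.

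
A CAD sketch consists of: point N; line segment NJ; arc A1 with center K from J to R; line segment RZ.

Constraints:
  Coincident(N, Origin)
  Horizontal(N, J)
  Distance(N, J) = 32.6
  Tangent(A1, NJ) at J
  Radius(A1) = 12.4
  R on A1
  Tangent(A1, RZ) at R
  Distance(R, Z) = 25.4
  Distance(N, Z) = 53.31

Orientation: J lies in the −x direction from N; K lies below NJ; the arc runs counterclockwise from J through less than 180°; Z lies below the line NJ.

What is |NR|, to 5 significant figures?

47.277

Checks: |KJ| = 12.40 ✓; |KR| = 12.40 ✓; ∠(KR, RZ) = 90.00° ✓; |RZ| = 25.40 ✓; |NZ| = 53.31 ✓.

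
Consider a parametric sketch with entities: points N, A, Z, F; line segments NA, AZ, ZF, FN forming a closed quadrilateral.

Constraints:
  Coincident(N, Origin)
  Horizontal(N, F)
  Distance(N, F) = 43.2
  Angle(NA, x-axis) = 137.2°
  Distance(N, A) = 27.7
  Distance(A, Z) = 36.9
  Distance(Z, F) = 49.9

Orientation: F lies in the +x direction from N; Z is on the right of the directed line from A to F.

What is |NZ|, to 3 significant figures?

15.2

N is at the origin; NF is horizontal with |NF| = 43.2 and F in +x, so F = (43.2, 0). NA runs at 137.2° with |NA| = 27.7, so A = (-20.3, 18.8). Z is determined by |AZ| = 36.9 and |ZF| = 49.9 together: it lies at the intersection of circle(A, 36.9) and circle(F, 49.9). With |AF| = 66.3, the foot of the radical line on AF is 24.6 from A and the perpendicular offset is √(36.9² − 24.6²) = 27.5. Taking the right-of-AF solution: Z = (-4.54, -14.5).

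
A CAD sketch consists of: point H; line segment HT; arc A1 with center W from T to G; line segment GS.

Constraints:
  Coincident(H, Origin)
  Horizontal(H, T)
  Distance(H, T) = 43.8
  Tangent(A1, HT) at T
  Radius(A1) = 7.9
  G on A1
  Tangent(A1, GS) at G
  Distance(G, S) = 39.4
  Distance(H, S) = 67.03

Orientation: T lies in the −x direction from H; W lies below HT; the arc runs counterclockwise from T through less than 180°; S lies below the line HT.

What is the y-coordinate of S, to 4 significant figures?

-47.97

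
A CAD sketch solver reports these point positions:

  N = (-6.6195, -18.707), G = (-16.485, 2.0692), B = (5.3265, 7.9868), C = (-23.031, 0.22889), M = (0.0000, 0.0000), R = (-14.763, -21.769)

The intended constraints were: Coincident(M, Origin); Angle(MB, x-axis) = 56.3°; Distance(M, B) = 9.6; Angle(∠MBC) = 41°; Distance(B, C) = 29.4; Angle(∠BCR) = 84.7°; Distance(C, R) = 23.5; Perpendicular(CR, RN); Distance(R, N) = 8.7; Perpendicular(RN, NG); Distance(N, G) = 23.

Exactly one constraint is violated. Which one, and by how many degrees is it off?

Perpendicular(RN, NG) — off by 4.79°.

M = (0.00, 0.00) ✓; MB at 56.30° ✓; |MB| = 9.600 ✓; ∠MBC = 41.00° ✓; |BC| = 29.40 ✓; ∠BCR = 84.70° ✓; |CR| = 23.50 ✓; ∠(CR, RN) = 90.01° ✓; |RN| = 8.700 ✓; ∠(RN, NG) = 94.79° ✗; |NG| = 23.00 ✓.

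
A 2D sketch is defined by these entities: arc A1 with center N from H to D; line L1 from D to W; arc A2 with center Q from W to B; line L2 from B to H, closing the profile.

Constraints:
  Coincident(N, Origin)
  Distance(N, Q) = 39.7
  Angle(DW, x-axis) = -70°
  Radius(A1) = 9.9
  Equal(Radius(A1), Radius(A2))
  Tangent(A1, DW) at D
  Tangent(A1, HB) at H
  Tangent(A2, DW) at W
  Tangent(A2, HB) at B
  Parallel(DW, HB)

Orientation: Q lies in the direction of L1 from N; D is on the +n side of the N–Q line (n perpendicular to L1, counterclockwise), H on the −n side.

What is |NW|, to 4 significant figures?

40.92

The slot axis is L1's direction at -70.0°, so u = (cos -70.0°, sin -70.0°) = (0.3420, -0.9397) and n = (−sin -70.0°, cos -70.0°) = (0.9397, 0.3420). N is at the origin and Q lies 39.7 along u from N, so Q = 39.7·u = (13.58, -37.31). Tangency of A1 to both parallel lines with radius 9.9 puts D and H at N ± 9.9·n: D = (9.303, 3.386), H = (-9.303, -3.386). Equal radii place W and B the same way about Q: W = Q + 9.9·n = (22.88, -33.92), B = Q − 9.9·n = (4.275, -40.69). Then |NW| = |W − N| = 40.92.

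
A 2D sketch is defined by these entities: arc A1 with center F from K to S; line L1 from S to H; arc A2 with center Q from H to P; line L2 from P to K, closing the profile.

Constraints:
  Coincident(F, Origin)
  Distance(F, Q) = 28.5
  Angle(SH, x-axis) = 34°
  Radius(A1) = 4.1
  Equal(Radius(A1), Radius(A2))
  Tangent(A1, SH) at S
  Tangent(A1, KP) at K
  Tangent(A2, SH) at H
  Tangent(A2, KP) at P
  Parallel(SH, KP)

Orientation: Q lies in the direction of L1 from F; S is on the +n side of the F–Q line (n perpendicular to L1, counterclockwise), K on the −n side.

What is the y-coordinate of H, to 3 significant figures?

19.3

Tangency of A1 to both parallel lines with radius 4.1 puts S and K at F ± 4.1·n: S = (-2.29, 3.40), K = (2.29, -3.40). Equal radii place H and P the same way about Q: H = Q + 4.1·n = (21.3, 19.3), P = Q − 4.1·n = (25.9, 12.5). So H.y = 19.3.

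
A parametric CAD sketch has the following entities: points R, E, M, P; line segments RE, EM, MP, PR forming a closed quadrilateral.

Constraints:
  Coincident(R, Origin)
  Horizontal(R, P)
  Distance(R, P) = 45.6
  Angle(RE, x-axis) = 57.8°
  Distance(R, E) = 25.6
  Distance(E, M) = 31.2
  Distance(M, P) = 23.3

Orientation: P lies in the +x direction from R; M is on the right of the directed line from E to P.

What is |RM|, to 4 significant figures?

24.95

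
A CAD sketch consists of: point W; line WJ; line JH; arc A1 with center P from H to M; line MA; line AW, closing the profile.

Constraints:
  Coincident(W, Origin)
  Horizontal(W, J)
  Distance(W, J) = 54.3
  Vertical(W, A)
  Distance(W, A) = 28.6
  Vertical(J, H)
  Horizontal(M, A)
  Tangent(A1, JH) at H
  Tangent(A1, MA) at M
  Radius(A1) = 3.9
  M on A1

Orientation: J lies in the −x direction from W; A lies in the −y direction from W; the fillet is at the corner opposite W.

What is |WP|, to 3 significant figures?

56.1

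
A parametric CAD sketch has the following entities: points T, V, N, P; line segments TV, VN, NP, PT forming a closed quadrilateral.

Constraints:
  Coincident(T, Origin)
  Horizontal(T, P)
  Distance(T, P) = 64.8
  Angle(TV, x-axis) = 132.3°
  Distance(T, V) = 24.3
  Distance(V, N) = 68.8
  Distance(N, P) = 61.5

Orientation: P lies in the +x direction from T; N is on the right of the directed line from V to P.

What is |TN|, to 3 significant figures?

45.2

Checks: |VN| = 68.80 ✓; |NP| = 61.50 ✓.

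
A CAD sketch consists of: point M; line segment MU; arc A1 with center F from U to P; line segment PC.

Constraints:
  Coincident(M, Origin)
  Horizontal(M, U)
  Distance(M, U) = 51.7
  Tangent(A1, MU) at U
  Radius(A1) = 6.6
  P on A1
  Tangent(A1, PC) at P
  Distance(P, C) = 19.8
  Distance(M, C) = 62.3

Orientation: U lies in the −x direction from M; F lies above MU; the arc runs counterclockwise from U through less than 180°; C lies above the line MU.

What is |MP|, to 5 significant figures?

47.096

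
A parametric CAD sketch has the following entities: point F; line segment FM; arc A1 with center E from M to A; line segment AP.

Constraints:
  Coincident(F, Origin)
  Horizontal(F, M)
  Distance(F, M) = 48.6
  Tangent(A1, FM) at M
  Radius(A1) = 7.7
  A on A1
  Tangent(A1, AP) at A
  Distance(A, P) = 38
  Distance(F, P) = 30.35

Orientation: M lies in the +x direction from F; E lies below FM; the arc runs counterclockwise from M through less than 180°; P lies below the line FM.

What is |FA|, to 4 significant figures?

43.63

Checks: ∠(EM, MF) = 90.00° ✓; |EM| = 7.700 ✓; |EA| = 7.700 ✓; ∠(EA, AP) = 90.00° ✓; |AP| = 38.00 ✓; |FP| = 30.35 ✓.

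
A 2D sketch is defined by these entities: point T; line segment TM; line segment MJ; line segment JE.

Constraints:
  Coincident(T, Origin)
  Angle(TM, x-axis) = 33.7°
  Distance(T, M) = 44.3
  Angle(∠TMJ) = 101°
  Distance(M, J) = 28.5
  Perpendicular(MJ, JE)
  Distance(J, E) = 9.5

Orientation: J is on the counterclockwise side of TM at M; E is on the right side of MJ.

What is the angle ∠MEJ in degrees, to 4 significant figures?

71.57°

T is at the origin; TM runs at 33.7° with length 44.3, so M = 44.3·(cos 33.7°, sin 33.7°) = (36.86, 24.58). ∠TMJ = 101.0°, so MJ runs at 33.7° + (180° − 101.0°) = 112.7° from the x-axis; with |MJ| = 28.5, J = M + 28.5·(cos 112.7°, sin 112.7°) = (25.86, 50.87). MJ ⟂ JE; with |JE| = 9.5 on the right of MJ, E = J + 9.5·(0.9225, 0.3859) = (34.62, 54.54). Then cos ∠MEJ = EM·EJ / (|EM||EJ|), giving 71.57°.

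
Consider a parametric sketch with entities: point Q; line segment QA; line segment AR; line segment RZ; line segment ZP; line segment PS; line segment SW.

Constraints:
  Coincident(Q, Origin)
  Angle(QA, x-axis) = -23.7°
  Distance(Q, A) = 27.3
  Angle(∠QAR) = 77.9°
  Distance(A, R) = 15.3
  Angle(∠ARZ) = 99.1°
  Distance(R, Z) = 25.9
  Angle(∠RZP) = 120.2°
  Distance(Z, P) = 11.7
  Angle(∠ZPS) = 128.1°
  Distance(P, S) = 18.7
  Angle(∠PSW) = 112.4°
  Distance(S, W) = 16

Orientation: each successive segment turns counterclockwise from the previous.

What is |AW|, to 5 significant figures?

16.901

∠ZPS = 128.1° gives PS at -89.000° from the x-axis; with |PS| = 18.7, S = (-4.9073, -12.907). ∠PSW = 112.4° gives SW at -21.400° from the x-axis; with |SW| = 16.0, W = (9.9896, -18.745). Then |AW| = |W − A| = 16.901.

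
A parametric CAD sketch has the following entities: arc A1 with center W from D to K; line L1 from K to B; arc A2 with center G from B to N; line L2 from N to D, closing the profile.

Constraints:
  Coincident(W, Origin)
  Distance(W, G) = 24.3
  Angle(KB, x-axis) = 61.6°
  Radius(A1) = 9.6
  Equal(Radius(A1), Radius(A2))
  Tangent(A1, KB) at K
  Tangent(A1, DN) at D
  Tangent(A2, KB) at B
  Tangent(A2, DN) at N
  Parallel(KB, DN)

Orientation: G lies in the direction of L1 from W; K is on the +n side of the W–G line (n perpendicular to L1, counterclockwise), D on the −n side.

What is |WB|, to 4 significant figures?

26.13

Tangency of A1 to both parallel lines with radius 9.6 puts K and D at W ± 9.6·n: K = (-8.445, 4.566), D = (8.445, -4.566). Equal radii place B and N the same way about G: B = G + 9.6·n = (3.113, 25.94), N = G − 9.6·n = (20.00, 16.81). Then |WB| = |B − W| = 26.13.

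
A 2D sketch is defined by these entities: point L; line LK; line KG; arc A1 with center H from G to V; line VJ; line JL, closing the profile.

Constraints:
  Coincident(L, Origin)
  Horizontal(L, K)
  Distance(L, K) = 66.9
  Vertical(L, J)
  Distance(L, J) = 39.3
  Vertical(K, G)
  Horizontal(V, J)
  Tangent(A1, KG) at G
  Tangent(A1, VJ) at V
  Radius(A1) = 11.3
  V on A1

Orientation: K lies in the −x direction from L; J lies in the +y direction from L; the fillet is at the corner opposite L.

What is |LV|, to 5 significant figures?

68.087

L is at the origin; L and K share the same y with |LK| = 66.9 and K on the −x side, so K = (-66.900, 0.0000). L and J share the same x with |LJ| = 39.3 and J on the +y side, so J = (0.0000, 39.300). The virtual corner opposite L is at (-66.900, 39.300). The tangent condition forces HG to be normal to KG and tangency of A1 to VJ means the radius HV is perpendicular to VJ, with radius 11.3, so the center H sits 11.3 in from both sides at H = (-55.600, 28.000). That places the tangent points at G = (-66.900, 28.000) on KG and V = (-55.600, 39.300) on VJ. Then |LV| = |V − L| = 68.087.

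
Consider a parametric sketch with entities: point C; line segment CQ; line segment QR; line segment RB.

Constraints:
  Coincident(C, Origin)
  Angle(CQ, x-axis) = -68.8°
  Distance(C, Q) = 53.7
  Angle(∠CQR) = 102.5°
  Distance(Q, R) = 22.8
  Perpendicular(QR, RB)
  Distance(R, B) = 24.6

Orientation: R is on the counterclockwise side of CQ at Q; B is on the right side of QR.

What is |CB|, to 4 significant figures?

84.37

C is at the origin; CQ runs at -68.8° with length 53.7, so Q = 53.7·(cos -68.8°, sin -68.8°) = (19.42, -50.07). ∠CQR = 102.5°, so QR runs at -68.8° + (180° − 102.5°) = 8.700° from the x-axis; with |QR| = 22.8, R = Q + 22.8·(cos 8.700°, sin 8.700°) = (41.96, -46.62). The perpendicularity gives RB at right angles to QR; with |RB| = 24.6 on the right of QR, B = R + 24.6·(0.1513, -0.9885) = (45.68, -70.93). Then |CB| = |B − C| = 84.37.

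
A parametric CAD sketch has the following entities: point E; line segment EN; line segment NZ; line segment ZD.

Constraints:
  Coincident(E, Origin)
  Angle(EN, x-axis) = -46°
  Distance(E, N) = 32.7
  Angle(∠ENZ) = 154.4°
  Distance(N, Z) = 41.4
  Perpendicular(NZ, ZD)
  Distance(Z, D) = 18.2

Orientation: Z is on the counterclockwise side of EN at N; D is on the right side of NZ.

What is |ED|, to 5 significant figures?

77.914

∠ENZ = 154.4°, so NZ runs at -46.0° + (180° − 154.4°) = -20.400° from the x-axis; with |NZ| = 41.4, Z = N + 41.4·(cos -20.400°, sin -20.400°) = (61.519, -37.953). NZ is perpendicular to ZD; with |ZD| = 18.2 on the right of NZ, D = Z + 18.2·(-0.34857, -0.93728) = (55.175, -55.012). Then |ED| = |D − E| = 77.914.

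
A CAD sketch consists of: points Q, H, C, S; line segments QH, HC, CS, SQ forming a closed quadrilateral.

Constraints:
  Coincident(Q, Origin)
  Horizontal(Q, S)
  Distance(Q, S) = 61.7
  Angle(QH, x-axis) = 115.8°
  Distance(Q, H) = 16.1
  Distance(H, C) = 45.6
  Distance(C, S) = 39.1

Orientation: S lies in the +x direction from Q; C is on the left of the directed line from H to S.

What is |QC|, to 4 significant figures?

46.59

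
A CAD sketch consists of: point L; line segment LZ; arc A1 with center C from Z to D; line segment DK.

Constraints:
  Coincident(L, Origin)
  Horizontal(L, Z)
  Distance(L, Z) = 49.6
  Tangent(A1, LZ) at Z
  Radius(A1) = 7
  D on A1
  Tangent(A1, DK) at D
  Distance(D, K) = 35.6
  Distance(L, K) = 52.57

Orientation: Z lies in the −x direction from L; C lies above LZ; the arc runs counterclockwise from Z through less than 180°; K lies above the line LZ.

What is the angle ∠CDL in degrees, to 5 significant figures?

173.19°

L is at the origin; L and Z share the same y with |LZ| = 49.6 and Z on the −x side, so Z = (-49.600, 0.0000). Since A1 is tangent to LZ there, CZ ⟂ LZ, so C = Z + (0, 7) = (-49.600, 7.0000). Since CD ⟂ DK (tangency), |CK| = √(7.0² + 35.6²) = 36.282 regardless of where D sits on A1. So K lies on both circle(L, 52.57) and circle(C, 36.282); the above-LZ intersection is K = (-34.255, 39.877). D is the foot of the tangent from K: D = (-42.805, 5.3189).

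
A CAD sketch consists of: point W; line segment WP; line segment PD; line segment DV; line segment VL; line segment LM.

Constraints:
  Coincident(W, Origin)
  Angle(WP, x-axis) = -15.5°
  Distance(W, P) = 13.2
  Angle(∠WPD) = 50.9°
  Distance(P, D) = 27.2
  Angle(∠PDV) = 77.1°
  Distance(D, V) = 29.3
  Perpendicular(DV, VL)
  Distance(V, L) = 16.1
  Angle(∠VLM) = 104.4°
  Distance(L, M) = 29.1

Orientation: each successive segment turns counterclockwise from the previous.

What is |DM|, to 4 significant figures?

23.36

W is at the origin; WP runs at -15.5° with length 13.2, so P = (12.72, -3.528). ∠WPD = 50.9° gives PD at 113.6° from the x-axis; with |PD| = 27.2, D = (1.830, 21.40). ∠PDV = 77.1° gives DV at -143.5° from the x-axis; with |DV| = 29.3, V = (-21.72, 3.969). DV is perpendicular to VL, so VL runs at -53.50°; with |VL| = 16.1, L = (-12.15, -8.973). ∠VLM = 104.4° gives LM at 22.10° from the x-axis; with |LM| = 29.1, M = (14.82, 1.975). Then |DM| = |M − D| = 23.36.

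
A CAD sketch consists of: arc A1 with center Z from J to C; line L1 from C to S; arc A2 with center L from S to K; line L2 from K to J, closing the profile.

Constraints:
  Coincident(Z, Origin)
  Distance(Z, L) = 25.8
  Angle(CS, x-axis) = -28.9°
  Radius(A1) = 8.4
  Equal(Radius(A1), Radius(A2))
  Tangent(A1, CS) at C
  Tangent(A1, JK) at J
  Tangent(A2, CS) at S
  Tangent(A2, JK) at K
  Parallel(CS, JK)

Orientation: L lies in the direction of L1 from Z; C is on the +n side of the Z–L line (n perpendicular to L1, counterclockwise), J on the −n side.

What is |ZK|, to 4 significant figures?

27.13

The slot axis is L1's direction at -28.9°, so u = (cos -28.9°, sin -28.9°) = (0.8755, -0.4833) and n = (−sin -28.9°, cos -28.9°) = (0.4833, 0.8755). Z is at the origin and L lies 25.8 along u from Z, so L = 25.8·u = (22.59, -12.47). Tangency of A1 to both parallel lines with radius 8.4 puts C and J at Z ± 8.4·n: C = (4.060, 7.354), J = (-4.060, -7.354). Equal radii place S and K the same way about L: S = L + 8.4·n = (26.65, -5.115), K = L − 8.4·n = (18.53, -19.82). Then |ZK| = |K − Z| = 27.13.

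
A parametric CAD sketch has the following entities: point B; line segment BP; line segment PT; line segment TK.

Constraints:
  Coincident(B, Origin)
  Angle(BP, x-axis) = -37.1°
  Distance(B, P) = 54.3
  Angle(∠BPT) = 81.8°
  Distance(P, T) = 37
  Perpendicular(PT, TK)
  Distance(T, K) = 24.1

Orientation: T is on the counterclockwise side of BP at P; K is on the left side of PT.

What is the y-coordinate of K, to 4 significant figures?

11.29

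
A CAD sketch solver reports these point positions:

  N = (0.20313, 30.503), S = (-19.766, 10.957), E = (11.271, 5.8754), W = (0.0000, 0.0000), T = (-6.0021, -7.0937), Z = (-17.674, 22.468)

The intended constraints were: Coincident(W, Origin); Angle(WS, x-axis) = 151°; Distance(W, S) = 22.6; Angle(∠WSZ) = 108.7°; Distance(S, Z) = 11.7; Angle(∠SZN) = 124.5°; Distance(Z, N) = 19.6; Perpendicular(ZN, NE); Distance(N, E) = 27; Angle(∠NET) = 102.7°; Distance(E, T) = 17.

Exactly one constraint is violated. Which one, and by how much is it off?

Distance(E, T) = 17 — off by 4.60.

W = (0.00, 0.00) ✓; WS at 151.0° ✓; |WS| = 22.60 ✓; ∠WSZ = 108.7° ✓; |SZ| = 11.70 ✓; ∠SZN = 124.5° ✓; |ZN| = 19.60 ✓; ∠(ZN, NE) = 90.00° ✓; |NE| = 27.00 ✓; ∠NET = 102.7° ✓; |ET| = 21.60 ✗.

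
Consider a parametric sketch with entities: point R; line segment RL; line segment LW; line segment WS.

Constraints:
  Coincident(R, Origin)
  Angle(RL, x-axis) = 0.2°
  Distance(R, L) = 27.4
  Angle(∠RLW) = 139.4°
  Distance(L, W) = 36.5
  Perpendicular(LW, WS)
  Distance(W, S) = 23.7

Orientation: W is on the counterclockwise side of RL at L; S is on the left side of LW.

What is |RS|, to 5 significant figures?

57.604

∠RLW = 139.4°, so LW runs at 0.2° + (180° − 139.4°) = 40.800° from the x-axis; with |LW| = 36.5, W = L + 36.5·(cos 40.800°, sin 40.800°) = (55.030, 23.945). LW is perpendicular to WS; with |WS| = 23.7 on the left of LW, S = W + 23.7·(-0.65342, 0.75700) = (39.544, 41.886). Then |RS| = |S − R| = 57.604.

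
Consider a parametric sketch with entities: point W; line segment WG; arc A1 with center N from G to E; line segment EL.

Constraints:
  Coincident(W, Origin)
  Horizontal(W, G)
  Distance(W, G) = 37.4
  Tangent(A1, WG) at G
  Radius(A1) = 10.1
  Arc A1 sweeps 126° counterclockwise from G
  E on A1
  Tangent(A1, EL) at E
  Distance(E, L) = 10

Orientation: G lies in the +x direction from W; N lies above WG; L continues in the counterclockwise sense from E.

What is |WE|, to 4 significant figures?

48.31

W is at the origin; WG is horizontal with |WG| = 37.4 and G on the +x side, so G = (37.40, 0.000). Tangency of A1 to WG means the radius NG is perpendicular to WG, so N = G + (0, 10.1) = (37.40, 10.10). On A1, G sits at bearing -90° from N; a 126° counterclockwise sweep puts E at bearing 36°, so E = N + 10.1·(cos 36°, sin 36°) = (45.57, 16.04). Then |WE| = |E − W| = 48.31.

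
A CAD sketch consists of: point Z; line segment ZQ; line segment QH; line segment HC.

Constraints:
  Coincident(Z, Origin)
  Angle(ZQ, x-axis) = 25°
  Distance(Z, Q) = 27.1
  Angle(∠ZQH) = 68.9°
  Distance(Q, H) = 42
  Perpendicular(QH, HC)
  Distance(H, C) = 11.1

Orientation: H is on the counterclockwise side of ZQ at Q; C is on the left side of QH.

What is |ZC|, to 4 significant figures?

35.23

Z is at the origin; ZQ runs at 25.0° with length 27.1, so Q = 27.1·(cos 25.0°, sin 25.0°) = (24.56, 11.45). ∠ZQH = 68.9°, so QH runs at 25.0° + (180° − 68.9°) = 136.1° from the x-axis; with |QH| = 42.0, H = Q + 42.0·(cos 136.1°, sin 136.1°) = (-5.702, 40.58). The perpendicularity gives HC at right angles to QH; with |HC| = 11.1 on the left of QH, C = H + 11.1·(-0.6934, -0.7206) = (-13.40, 32.58). Then |ZC| = |C − Z| = 35.23.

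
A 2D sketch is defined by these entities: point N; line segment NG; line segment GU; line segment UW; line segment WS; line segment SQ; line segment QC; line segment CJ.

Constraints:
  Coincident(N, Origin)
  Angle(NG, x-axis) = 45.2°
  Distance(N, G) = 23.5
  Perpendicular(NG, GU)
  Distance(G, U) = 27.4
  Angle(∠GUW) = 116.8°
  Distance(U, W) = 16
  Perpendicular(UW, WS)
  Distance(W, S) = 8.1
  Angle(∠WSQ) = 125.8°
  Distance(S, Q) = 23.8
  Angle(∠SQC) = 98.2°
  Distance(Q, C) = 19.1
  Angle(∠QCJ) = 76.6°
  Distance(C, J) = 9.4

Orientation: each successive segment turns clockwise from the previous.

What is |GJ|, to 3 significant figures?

21.3

N is at the origin; NG runs at 45.2° with length 23.5, so G = (16.6, 16.7). NG ⟂ GU, so GU runs at -44.8°; with |GU| = 27.4, U = (36.0, -2.63). ∠GUW = 116.8° gives UW at -108° from the x-axis; with |UW| = 16.0, W = (31.1, -17.8). UW ⟂ WS, so WS runs at 162°; with |WS| = 8.1, S = (23.4, -15.3). ∠WSQ = 125.8° gives SQ at 108° from the x-axis; with |SQ| = 23.8, Q = (16.1, 7.31). ∠SQC = 98.2° gives QC at 26.0° from the x-axis; with |QC| = 19.1, C = (33.2, 15.7). ∠QCJ = 76.6° gives CJ at -77.4° from the x-axis; with |CJ| = 9.4, J = (35.3, 6.51). Then |GJ| = |J − G| = 21.3.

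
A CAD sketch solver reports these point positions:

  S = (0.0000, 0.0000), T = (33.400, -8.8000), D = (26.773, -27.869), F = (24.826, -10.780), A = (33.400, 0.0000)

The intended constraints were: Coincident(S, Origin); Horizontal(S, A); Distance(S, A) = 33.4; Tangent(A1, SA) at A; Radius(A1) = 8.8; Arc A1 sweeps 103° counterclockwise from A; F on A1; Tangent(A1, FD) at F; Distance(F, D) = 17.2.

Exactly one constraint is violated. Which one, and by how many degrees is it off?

Tangent(A1, FD) at F — off by 6.50°.

S = (0.00, 0.00) ✓; S.y = 0.00, A.y = 0.00 ✓; |SA| = 33.40 ✓; ∠(TA, AS) = 90.00° ✓; |TA| = 8.800 ✓; bearing(T→F) − bearing(T→A) = 103.0° ✓; |TF| = 8.800 ✓; ∠(TF, FD) = 96.50° ✗; |FD| = 17.20 ✓.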